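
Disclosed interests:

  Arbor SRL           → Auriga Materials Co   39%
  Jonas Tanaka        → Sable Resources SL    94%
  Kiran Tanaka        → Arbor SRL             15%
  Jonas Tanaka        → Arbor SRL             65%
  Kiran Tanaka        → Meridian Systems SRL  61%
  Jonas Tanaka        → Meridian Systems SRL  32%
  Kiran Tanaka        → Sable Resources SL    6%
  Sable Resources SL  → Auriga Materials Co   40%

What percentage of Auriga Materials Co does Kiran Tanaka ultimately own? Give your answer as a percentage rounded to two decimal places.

Kiran reaches Auriga along 2 paths.
Via Sable: 6% × 40% = 2.4%.
Via Arbor: 15% × 39% = 5.85%.
Total: 2.4% + 5.85% = 8.25%.

8.25%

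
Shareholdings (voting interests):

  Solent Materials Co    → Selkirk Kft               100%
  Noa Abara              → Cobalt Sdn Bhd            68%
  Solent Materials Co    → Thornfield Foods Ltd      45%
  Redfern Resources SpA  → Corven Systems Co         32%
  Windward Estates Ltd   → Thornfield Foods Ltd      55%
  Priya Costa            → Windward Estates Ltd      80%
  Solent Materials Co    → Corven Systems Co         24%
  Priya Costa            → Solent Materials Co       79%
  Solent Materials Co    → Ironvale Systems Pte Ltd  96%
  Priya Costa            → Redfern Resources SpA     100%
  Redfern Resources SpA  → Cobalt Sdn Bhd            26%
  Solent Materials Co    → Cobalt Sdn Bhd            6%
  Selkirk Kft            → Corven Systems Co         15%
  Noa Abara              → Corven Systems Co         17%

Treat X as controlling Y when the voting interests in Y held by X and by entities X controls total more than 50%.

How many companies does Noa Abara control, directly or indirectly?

Noa holds 68% of Cobalt, so Noa controls Cobalt.
No other company's threshold is met.
Noa controls 1 company.

1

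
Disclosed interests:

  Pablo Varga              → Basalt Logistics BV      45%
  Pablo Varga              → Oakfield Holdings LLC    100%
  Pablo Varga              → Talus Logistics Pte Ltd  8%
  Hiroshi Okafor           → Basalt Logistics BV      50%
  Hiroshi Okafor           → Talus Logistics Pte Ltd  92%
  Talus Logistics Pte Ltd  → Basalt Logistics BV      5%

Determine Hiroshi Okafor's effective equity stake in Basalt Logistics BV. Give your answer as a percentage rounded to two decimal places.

54.60%

Hiroshi reaches Basalt along 2 paths.
Direct stake: 50% = 50%.
Via Talus: 92% × 5% = 4.6%.
Total: 50% + 4.6% = 54.6%.
Rounded: 54.60%.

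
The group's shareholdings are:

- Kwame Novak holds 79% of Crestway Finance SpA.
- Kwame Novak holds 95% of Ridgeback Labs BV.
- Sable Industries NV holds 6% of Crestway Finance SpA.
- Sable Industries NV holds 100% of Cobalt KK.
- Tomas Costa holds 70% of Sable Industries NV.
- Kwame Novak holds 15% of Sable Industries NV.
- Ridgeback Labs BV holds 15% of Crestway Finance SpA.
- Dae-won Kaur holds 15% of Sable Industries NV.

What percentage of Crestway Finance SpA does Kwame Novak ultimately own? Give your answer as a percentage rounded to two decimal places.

Kwame reaches Crestway along 3 paths.
Via Ridgeback: 95% × 15% = 14.25%.
Direct stake: 79% = 79%.
Via Sable: 15% × 6% = 0.9%.
Total: 14.25% + 79% + 0.9% = 94.15%.

94.15%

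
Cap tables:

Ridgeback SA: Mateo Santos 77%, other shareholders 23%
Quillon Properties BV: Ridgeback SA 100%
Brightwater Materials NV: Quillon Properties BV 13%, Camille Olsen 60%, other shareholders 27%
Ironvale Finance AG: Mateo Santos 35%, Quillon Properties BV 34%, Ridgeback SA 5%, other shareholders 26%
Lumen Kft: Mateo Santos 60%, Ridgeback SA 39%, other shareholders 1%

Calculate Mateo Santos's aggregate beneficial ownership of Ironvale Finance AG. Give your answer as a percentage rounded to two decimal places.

65.03%

Mateo reaches Ironvale along 3 paths.
Direct stake: 35% = 35%.
Via Ridgeback → Quillon: 77% × 100% × 34% = 26.18%.
Via Ridgeback: 77% × 5% = 3.85%.
Total: 35% + 26.18% + 3.85% = 65.03%.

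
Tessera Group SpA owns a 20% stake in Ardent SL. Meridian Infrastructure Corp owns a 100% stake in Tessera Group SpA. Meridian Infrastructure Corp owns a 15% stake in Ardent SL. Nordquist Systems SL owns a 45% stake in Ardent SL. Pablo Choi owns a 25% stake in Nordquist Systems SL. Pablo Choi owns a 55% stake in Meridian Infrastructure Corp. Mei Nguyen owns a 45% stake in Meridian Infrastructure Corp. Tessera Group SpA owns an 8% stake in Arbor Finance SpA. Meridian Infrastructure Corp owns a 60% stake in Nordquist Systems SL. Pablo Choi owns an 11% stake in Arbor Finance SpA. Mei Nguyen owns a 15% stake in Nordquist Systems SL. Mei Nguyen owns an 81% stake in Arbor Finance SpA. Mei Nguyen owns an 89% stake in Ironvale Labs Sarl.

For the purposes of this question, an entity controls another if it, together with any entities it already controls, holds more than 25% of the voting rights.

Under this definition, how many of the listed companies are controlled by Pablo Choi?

Pablo holds 55% of Meridian, so Pablo controls Meridian.
Meridian holds 100% of Tessera, so Pablo controls Tessera.
Pablo and Meridian together hold 25% + 60% = 85% of Nordquist, so Pablo controls Nordquist.
Nordquist and Meridian and Tessera together hold 45% + 15% + 20% = 80% of Ardent, so Pablo controls Ardent.
No other company's threshold is met.
Pablo controls 4 companies.

4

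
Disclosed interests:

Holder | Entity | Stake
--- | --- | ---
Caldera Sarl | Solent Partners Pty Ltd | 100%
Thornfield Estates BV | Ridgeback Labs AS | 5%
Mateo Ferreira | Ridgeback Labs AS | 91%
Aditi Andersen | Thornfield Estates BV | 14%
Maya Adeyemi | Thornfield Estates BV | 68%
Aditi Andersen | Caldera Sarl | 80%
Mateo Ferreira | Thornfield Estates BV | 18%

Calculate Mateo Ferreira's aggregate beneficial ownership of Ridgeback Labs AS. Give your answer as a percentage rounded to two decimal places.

91.90%

Mateo reaches Ridgeback along 2 paths.
Direct stake: 91% = 91%.
Via Thornfield: 18% × 5% = 0.9%.
Total: 91% + 0.9% = 91.9%.
Rounded: 91.90%.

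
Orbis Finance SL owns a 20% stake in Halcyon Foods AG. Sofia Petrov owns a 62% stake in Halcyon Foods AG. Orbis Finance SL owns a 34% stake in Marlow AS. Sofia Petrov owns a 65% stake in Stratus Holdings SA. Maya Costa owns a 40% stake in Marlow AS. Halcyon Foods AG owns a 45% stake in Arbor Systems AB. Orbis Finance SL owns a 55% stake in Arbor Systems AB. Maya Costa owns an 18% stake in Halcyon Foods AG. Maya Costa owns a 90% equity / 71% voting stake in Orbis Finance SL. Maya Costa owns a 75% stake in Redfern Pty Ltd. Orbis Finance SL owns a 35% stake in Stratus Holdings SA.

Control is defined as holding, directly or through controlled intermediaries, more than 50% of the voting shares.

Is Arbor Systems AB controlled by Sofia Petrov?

No

Sofia holds 62% of Halcyon, so Sofia controls Halcyon.
Sofia holds 65% of Stratus, so Sofia controls Stratus.
In Arbor, Sofia's side holds only 45%, not > 50%.
So Sofia does not control Arbor.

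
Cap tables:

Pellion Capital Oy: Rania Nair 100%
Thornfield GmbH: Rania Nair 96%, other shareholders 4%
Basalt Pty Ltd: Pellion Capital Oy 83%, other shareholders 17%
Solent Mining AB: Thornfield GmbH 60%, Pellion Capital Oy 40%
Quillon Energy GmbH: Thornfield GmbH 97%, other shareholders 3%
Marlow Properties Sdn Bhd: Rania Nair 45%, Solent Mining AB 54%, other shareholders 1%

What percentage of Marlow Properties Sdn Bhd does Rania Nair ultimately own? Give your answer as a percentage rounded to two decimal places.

Rania reaches Marlow along 3 paths.
Direct stake: 45% = 45%.
Via Thornfield → Solent: 96% × 60% × 54% = 31.104%.
Via Pellion → Solent: 100% × 40% × 54% = 21.6%.
Total: 45% + 31.104% + 21.6% = 97.704%.
Rounded: 97.70%.

97.70%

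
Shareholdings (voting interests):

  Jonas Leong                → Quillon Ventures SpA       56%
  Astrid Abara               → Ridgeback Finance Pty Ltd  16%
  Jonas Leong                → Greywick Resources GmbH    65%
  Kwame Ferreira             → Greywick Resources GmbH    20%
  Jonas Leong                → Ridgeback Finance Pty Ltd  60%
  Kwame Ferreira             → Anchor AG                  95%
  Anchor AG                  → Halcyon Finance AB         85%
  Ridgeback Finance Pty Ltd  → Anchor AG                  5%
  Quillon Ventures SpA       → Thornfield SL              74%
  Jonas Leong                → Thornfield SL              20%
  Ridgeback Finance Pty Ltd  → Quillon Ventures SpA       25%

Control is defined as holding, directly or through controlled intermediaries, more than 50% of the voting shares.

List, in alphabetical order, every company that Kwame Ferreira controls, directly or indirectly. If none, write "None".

Anchor AG, Halcyon Finance AB

Kwame holds 95% of Anchor, so Kwame controls Anchor.
Anchor holds 85% of Halcyon, so Kwame controls Halcyon.
No other company's threshold is met.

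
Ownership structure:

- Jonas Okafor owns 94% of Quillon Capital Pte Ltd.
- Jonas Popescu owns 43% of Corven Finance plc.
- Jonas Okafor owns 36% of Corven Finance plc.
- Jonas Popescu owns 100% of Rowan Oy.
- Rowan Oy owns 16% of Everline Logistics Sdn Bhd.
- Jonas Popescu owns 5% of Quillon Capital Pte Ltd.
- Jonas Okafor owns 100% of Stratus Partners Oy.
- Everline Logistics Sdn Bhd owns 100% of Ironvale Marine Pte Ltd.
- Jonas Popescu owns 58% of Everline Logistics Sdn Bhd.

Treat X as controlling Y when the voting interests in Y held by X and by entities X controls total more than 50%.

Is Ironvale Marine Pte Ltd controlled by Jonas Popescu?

Jonas Popescu holds 100% of Rowan, so Jonas Popescu controls Rowan.
Rowan and Jonas Popescu together hold 16% + 58% = 74% of Everline, so Jonas Popescu controls Everline.
Everline holds 100% of Ironvale, so Jonas Popescu controls Ironvale.

Yes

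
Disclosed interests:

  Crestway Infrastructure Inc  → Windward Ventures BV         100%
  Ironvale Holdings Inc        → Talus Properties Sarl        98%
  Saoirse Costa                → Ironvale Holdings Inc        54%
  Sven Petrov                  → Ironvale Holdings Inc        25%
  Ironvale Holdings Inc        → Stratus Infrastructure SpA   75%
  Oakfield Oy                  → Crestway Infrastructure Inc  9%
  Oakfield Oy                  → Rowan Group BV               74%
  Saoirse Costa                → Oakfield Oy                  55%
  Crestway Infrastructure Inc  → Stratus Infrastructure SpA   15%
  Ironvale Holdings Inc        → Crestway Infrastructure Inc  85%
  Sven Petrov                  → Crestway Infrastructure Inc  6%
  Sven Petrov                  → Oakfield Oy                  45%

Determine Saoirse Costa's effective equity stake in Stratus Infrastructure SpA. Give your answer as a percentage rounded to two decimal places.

Saoirse reaches Stratus along 3 paths.
Via Ironvale: 54% × 75% = 40.5%.
Via Ironvale → Crestway: 54% × 85% × 15% = 6.885%.
Via Oakfield → Crestway: 55% × 9% × 15% = 0.7425%.
Total: 40.5% + 6.885% + 0.7425% = 48.1275%.
Rounded: 48.13%.

48.13%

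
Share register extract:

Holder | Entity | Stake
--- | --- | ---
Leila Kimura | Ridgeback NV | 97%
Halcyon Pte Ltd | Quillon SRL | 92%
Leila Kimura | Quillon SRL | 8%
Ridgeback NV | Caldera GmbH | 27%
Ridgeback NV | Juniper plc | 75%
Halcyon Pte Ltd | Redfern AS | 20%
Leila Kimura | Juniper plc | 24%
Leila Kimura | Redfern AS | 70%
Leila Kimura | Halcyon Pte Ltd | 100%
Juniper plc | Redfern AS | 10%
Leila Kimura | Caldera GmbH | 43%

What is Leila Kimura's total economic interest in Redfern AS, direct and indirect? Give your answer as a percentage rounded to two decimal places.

Leila reaches Redfern along 4 paths.
Via Halcyon: 100% × 20% = 20%.
Direct stake: 70% = 70%.
Via Juniper: 24% × 10% = 2.4%.
Via Ridgeback → Juniper: 97% × 75% × 10% = 7.275%.
Total: 20% + 70% + 2.4% + 7.275% = 99.675%.
Rounded: 99.68%.

99.68%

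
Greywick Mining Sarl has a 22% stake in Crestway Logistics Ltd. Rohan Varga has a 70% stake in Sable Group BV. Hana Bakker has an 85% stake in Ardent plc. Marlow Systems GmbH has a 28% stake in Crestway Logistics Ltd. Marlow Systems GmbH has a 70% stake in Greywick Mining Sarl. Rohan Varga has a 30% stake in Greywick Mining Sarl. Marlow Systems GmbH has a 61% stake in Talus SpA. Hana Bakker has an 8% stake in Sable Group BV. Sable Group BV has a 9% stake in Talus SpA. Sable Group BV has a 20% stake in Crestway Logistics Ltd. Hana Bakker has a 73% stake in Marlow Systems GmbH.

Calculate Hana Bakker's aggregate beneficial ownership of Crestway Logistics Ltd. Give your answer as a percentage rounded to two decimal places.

33.28%

Hana reaches Crestway along 3 paths.
Via Sable: 8% × 20% = 1.6%.
Via Marlow: 73% × 28% = 20.44%.
Via Marlow → Greywick: 73% × 70% × 22% = 11.242%.
Total: 1.6% + 20.44% + 11.242% = 33.282%.
Rounded: 33.28%.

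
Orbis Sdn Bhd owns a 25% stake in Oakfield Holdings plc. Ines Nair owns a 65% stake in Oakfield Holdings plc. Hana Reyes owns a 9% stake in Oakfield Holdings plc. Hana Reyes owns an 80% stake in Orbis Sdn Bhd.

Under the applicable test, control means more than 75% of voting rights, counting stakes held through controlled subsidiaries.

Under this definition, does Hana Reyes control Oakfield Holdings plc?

No

Hana holds 80% of Orbis, so Hana controls Orbis.
In Oakfield, Hana's side holds only 25% + 9% = 34%, not > 75%.
So Hana does not control Oakfield.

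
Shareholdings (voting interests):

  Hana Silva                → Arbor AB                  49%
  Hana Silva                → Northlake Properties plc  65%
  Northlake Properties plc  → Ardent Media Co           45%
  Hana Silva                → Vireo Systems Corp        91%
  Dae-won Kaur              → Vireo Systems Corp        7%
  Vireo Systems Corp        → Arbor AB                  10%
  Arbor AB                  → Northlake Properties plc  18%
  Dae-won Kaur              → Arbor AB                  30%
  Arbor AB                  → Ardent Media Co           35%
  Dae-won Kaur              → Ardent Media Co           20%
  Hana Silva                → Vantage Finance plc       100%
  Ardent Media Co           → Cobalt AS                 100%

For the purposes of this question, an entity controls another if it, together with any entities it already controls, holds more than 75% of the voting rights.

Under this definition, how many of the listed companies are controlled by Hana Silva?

2

Hana holds 91% of Vireo, so Hana controls Vireo.
Hana holds 100% of Vantage, so Hana controls Vantage.
No other company's threshold is met.
Hana controls 2 companies.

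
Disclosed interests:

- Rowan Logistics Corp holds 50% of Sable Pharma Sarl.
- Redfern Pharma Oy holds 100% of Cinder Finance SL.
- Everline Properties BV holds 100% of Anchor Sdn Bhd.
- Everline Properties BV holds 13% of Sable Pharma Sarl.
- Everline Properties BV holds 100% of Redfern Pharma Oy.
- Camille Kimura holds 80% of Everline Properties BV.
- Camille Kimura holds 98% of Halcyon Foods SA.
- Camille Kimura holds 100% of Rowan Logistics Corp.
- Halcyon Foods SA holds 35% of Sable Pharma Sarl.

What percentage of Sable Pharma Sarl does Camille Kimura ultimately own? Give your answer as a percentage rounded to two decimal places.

Camille reaches Sable along 3 paths.
Via Halcyon: 98% × 35% = 34.3%.
Via Rowan: 100% × 50% = 50%.
Via Everline: 80% × 13% = 10.4%.
Total: 34.3% + 50% + 10.4% = 94.7%.
Rounded: 94.70%.

94.70%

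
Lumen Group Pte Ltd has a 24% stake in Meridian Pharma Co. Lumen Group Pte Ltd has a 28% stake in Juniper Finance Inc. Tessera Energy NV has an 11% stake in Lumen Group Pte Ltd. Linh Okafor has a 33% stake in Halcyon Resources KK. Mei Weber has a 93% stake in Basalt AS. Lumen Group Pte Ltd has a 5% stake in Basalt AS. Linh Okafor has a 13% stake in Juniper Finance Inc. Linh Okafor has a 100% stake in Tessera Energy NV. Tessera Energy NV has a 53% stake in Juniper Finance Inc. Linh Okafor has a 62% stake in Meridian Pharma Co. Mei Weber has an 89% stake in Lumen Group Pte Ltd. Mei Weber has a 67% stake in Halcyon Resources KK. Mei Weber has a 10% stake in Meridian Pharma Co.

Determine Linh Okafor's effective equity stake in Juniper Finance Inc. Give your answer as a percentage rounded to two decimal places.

Linh reaches Juniper along 3 paths.
Via Tessera → Lumen: 100% × 11% × 28% = 3.08%.
Direct stake: 13% = 13%.
Via Tessera: 100% × 53% = 53%.
Total: 3.08% + 13% + 53% = 69.08%.

69.08%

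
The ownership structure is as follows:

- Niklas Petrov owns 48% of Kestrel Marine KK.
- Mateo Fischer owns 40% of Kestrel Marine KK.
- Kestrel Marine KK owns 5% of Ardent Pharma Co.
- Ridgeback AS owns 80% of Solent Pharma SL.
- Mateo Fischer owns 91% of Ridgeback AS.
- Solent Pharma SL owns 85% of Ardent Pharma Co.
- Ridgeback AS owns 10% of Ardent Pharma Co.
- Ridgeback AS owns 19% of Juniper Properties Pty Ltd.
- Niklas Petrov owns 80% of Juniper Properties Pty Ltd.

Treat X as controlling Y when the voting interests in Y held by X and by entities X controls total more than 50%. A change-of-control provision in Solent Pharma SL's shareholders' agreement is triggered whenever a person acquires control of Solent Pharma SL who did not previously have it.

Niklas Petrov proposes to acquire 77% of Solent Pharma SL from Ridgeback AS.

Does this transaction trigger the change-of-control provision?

Yes

The purchase adds only to Niklas's holdings (Ridgeback's stake shrinks), so Niklas is the only person who could newly come to control Solent.
Niklas holds 80% of Juniper, so Niklas controls Juniper.
Neither Niklas nor any entity Niklas controls holds any voting interest in Solent.
So before the transaction, Niklas does not control Solent.
After the purchase, Niklas holds 77% of Solent directly, and Ridgeback's stake falls to 3%.
Niklas holds 77% of Solent, so Niklas controls Solent.
Niklas did not control Solent before and does after, so the clause is triggered.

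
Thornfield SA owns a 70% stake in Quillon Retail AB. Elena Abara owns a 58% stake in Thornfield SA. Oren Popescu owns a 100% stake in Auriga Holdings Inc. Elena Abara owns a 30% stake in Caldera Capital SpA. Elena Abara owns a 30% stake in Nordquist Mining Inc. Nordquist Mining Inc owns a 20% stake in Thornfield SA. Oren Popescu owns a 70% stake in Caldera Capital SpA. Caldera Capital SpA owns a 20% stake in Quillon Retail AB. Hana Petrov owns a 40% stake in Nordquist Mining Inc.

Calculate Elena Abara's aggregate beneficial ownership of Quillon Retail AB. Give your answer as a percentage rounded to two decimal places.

Elena reaches Quillon along 3 paths.
Via Caldera: 30% × 20% = 6%.
Via Nordquist → Thornfield: 30% × 20% × 70% = 4.2%.
Via Thornfield: 58% × 70% = 40.6%.
Total: 6% + 4.2% + 40.6% = 50.8%.
Rounded: 50.80%.

50.80%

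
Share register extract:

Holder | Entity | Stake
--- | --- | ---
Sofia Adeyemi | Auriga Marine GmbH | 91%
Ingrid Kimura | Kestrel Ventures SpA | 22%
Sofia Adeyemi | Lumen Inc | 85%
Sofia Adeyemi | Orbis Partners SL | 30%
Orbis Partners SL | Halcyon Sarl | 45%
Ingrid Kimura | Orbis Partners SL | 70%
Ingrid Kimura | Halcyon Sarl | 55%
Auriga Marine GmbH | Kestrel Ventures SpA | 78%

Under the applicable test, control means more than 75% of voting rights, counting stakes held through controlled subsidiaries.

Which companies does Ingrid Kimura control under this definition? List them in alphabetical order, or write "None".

None

Ingrid's largest direct stake is 70% in Orbis, which does not meet the threshold.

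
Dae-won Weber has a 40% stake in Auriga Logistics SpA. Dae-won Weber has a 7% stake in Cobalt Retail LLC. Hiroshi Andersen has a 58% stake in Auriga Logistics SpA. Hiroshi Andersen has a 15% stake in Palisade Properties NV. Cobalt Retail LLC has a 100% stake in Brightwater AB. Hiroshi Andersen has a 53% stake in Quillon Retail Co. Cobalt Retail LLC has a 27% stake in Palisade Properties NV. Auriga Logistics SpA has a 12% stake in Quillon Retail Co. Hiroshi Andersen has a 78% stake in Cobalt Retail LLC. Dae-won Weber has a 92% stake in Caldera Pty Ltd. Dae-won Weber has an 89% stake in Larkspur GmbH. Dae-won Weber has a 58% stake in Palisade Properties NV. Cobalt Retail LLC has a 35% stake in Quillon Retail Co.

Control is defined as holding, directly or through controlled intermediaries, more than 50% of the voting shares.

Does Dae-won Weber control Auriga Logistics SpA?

Dae-won holds 58% of Palisade, so Dae-won controls Palisade.
Dae-won holds 89% of Larkspur, so Dae-won controls Larkspur.
Dae-won holds 92% of Caldera, so Dae-won controls Caldera.
In Auriga, Dae-won's side holds only 40%, not > 50%.
So Dae-won does not control Auriga.

No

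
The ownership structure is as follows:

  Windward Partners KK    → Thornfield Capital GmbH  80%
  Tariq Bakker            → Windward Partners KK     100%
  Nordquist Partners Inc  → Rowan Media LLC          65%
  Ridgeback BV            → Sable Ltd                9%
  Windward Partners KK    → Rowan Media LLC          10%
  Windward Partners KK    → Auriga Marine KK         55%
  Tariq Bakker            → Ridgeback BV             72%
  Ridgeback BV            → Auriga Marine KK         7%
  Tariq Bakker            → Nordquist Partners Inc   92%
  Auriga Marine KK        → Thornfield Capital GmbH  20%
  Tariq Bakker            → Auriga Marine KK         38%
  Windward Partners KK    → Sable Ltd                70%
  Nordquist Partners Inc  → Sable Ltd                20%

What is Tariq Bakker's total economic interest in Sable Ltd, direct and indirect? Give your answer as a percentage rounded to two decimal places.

Tariq reaches Sable along 3 paths.
Via Windward: 100% × 70% = 70%.
Via Nordquist: 92% × 20% = 18.4%.
Via Ridgeback: 72% × 9% = 6.48%.
Total: 70% + 18.4% + 6.48% = 94.88%.

94.88%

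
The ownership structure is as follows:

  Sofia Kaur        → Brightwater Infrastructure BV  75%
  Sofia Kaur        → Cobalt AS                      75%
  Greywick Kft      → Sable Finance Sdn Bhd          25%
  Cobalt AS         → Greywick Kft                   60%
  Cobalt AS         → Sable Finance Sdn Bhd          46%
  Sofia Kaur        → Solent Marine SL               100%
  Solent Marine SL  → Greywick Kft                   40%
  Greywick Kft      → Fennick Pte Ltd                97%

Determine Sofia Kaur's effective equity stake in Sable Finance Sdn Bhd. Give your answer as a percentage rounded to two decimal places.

Sofia reaches Sable along 3 paths.
Via Cobalt: 75% × 46% = 34.5%.
Via Solent → Greywick: 100% × 40% × 25% = 10%.
Via Cobalt → Greywick: 75% × 60% × 25% = 11.25%.
Total: 34.5% + 10% + 11.25% = 55.75%.

55.75%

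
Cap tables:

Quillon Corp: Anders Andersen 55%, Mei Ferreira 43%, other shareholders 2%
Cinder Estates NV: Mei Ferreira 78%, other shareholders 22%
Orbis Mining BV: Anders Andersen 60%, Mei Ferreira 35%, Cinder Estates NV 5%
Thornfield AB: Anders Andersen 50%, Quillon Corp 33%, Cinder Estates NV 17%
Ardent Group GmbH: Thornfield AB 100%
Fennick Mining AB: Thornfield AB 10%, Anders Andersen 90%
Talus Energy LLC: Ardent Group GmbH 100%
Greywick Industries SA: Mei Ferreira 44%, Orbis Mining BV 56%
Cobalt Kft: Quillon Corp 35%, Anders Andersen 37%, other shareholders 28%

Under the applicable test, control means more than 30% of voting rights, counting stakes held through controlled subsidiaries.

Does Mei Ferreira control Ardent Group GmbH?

Yes

Mei holds 78% of Cinder, so Mei controls Cinder.
Mei holds 43% of Quillon, so Mei controls Quillon.
Quillon and Cinder together hold 33% + 17% = 50% of Thornfield, so Mei controls Thornfield.
Thornfield holds 100% of Ardent, so Mei controls Ardent.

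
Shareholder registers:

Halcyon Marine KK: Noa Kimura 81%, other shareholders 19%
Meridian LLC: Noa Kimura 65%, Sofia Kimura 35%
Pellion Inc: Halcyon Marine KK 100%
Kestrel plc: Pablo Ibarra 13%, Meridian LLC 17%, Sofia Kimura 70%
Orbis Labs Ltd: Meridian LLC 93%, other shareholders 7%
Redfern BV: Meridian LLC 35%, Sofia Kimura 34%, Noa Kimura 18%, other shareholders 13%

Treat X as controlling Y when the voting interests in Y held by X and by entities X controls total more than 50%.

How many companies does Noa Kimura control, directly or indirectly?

Noa holds 81% of Halcyon, so Noa controls Halcyon.
Noa holds 65% of Meridian, so Noa controls Meridian.
Halcyon holds 100% of Pellion, so Noa controls Pellion.
Meridian holds 93% of Orbis, so Noa controls Orbis.
Meridian and Noa together hold 35% + 18% = 53% of Redfern, so Noa controls Redfern.
No other company's threshold is met.
Noa controls 5 companies.

5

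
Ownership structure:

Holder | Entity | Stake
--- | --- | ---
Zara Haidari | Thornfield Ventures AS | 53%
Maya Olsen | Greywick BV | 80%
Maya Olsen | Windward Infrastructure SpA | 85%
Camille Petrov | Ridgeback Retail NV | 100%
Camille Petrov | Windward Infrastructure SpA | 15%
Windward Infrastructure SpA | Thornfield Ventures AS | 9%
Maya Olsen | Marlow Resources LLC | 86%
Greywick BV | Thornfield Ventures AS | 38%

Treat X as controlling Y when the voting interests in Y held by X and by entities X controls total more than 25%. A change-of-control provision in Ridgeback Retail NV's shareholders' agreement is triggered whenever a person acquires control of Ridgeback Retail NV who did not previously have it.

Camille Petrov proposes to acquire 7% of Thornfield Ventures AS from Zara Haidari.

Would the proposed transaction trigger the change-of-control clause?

No

The purchase adds only to Camille's holdings (Zara's stake shrinks), so Camille is the only person who could newly come to control Ridgeback.
Camille holds 100% of Ridgeback, so Camille controls Ridgeback.
So Camille already controls Ridgeback before the transaction.
After the purchase, Camille holds 7% of Thornfield directly, and Zara's stake falls to 46%.
Camille controlled Ridgeback already, so this is not a new person acquiring control; every other person's position is unchanged or reduced.
No new person acquires control, so the clause is not triggered.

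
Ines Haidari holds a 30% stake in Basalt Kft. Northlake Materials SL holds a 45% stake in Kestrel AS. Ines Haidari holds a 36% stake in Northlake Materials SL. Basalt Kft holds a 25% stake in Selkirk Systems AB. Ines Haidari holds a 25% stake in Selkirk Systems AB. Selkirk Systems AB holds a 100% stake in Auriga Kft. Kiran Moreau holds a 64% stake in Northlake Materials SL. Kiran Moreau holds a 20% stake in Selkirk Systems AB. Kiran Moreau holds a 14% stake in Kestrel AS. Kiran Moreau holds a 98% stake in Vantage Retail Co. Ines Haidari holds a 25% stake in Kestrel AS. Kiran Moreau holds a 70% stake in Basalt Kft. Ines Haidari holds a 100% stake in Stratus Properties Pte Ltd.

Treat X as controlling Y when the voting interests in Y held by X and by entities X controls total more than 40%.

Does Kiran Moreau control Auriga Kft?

Kiran holds 70% of Basalt, so Kiran controls Basalt.
Basalt and Kiran together hold 25% + 20% = 45% of Selkirk, so Kiran controls Selkirk.
Selkirk holds 100% of Auriga, so Kiran controls Auriga.

Yes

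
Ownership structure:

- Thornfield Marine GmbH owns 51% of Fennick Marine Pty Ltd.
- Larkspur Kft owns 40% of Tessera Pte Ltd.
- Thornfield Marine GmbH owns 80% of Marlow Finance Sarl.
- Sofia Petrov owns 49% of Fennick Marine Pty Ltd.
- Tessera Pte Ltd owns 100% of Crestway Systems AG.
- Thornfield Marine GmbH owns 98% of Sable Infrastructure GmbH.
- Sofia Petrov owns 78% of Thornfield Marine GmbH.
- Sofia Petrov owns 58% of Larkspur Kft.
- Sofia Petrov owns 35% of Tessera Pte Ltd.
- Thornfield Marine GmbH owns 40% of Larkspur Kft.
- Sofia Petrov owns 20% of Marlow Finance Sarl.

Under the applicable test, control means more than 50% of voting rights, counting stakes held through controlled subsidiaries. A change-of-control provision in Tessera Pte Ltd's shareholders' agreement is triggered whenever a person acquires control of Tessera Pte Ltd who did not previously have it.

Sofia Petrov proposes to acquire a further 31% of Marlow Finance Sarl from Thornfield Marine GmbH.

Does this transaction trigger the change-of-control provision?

No

The purchase adds only to Sofia's holdings (Thornfield's stake shrinks), so Sofia is the only person who could newly come to control Tessera.
Sofia holds 78% of Thornfield, so Sofia controls Thornfield.
Sofia and Thornfield together hold 58% + 40% = 98% of Larkspur, so Sofia controls Larkspur.
Larkspur and Sofia together hold 40% + 35% = 75% of Tessera, so Sofia controls Tessera.
So Sofia already controls Tessera before the transaction.
After the purchase, Sofia's direct stake in Marlow rises to 20% + 31% = 51%, and Thornfield's stake falls to 49%.
Sofia controlled Tessera already, so this is not a new person acquiring control; every other person's position is unchanged or reduced.
No new person acquires control, so the clause is not triggered.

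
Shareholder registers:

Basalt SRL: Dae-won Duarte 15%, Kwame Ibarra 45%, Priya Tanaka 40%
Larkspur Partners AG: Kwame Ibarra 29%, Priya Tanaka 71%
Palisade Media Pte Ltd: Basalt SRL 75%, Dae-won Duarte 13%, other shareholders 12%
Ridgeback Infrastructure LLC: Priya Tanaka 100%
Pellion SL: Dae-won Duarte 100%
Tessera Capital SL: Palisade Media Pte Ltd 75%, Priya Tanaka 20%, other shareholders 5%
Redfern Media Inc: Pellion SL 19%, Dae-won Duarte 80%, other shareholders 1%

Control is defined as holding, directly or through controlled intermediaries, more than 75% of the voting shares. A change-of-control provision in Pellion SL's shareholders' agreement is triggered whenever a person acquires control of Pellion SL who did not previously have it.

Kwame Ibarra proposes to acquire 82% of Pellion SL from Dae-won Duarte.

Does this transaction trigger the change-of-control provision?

Yes

The purchase adds only to Kwame's holdings (Dae-won's stake shrinks), so Kwame is the only person who could newly come to control Pellion.
Kwame's largest direct stake is 45% in Basalt, which does not meet the threshold, so Kwame controls no company.
Neither Kwame nor any entity Kwame controls holds any voting interest in Pellion.
So before the transaction, Kwame does not control Pellion.
After the purchase, Kwame holds 82% of Pellion directly, and Dae-won's stake falls to 18%.
Kwame holds 82% of Pellion, so Kwame controls Pellion.
Kwame did not control Pellion before and does after, so the clause is triggered.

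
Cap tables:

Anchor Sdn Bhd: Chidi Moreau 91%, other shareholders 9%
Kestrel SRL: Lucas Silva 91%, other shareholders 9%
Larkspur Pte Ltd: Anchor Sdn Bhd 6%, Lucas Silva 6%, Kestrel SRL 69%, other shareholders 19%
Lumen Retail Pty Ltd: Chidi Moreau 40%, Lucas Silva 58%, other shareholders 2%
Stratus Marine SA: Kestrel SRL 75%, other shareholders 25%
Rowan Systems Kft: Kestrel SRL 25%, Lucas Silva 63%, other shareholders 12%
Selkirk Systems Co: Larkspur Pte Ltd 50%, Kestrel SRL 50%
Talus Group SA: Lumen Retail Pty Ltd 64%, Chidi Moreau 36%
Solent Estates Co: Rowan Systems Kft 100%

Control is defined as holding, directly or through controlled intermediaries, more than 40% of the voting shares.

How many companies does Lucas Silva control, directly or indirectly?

Lucas holds 91% of Kestrel, so Lucas controls Kestrel.
Lucas and Kestrel together hold 6% + 69% = 75% of Larkspur, so Lucas controls Larkspur.
Lucas holds 58% of Lumen, so Lucas controls Lumen.
Kestrel holds 75% of Stratus, so Lucas controls Stratus.
Kestrel and Lucas together hold 25% + 63% = 88% of Rowan, so Lucas controls Rowan.
Larkspur and Kestrel together hold 50% + 50% = 100% of Selkirk, so Lucas controls Selkirk.
Lumen holds 64% of Talus, so Lucas controls Talus.
Rowan holds 100% of Solent, so Lucas controls Solent.
No other company's threshold is met.
Lucas controls 8 companies.

8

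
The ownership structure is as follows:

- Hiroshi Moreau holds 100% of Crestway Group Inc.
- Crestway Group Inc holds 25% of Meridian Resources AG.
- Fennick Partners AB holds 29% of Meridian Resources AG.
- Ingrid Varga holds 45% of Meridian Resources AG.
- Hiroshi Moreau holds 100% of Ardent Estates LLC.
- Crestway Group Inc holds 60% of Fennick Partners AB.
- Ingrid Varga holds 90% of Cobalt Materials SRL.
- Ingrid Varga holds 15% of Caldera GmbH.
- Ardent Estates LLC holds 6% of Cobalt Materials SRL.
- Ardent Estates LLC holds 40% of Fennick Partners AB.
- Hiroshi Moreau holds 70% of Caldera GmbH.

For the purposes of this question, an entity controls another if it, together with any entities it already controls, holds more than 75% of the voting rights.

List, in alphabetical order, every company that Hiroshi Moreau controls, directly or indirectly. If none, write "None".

Hiroshi holds 100% of Crestway, so Hiroshi controls Crestway.
Hiroshi holds 100% of Ardent, so Hiroshi controls Ardent.
Crestway and Ardent together hold 60% + 40% = 100% of Fennick, so Hiroshi controls Fennick.
No other company's threshold is met.

Ardent Estates LLC, Crestway Group Inc, Fennick Partners AB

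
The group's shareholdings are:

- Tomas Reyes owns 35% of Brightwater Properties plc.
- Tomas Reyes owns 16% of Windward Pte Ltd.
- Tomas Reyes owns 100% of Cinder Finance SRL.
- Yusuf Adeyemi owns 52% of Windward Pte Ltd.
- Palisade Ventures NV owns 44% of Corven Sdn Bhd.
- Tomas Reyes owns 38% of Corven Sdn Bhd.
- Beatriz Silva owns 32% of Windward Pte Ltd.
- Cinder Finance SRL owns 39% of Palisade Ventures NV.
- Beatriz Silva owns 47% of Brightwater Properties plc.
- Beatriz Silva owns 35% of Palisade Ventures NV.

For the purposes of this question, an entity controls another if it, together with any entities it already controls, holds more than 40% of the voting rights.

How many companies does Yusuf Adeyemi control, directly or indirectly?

Yusuf holds 52% of Windward, so Yusuf controls Windward.
No other company's threshold is met.
Yusuf controls 1 company.

1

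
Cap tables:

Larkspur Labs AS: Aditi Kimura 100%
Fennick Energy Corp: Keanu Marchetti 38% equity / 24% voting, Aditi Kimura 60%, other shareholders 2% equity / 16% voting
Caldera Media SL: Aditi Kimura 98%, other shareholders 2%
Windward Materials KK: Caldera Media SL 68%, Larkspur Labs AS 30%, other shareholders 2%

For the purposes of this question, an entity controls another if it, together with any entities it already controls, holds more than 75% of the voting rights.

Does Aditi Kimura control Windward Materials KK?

Yes

Aditi holds 100% of Larkspur, so Aditi controls Larkspur.
Aditi holds 98% of Caldera, so Aditi controls Caldera.
Caldera and Larkspur together hold 68% + 30% = 98% of Windward, so Aditi controls Windward.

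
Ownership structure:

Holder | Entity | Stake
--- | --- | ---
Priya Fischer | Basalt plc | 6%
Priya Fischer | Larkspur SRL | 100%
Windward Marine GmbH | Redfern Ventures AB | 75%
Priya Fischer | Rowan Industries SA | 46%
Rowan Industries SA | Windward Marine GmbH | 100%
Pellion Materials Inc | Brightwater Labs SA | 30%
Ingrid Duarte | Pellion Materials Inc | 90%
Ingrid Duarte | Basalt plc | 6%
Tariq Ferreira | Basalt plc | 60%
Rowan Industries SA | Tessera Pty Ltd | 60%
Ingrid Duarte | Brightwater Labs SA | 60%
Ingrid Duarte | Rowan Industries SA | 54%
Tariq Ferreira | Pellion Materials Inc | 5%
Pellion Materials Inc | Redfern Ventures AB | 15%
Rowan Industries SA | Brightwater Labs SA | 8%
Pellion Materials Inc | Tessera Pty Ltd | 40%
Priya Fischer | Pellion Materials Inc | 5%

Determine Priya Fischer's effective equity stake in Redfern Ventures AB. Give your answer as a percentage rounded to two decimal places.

Priya reaches Redfern along 2 paths.
Via Pellion: 5% × 15% = 0.75%.
Via Rowan → Windward: 46% × 100% × 75% = 34.5%.
Total: 0.75% + 34.5% = 35.25%.

35.25%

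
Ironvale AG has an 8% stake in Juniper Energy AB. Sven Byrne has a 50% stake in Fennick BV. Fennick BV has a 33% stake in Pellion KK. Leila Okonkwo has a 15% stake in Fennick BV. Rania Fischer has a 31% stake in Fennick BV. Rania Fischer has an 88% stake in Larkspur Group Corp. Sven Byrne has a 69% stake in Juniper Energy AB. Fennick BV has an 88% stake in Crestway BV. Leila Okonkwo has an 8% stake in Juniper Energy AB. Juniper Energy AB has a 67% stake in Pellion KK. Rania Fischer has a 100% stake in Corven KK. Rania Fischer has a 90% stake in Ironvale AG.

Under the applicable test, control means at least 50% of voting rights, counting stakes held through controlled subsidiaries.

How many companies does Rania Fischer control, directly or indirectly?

3

Rania holds 90% of Ironvale, so Rania controls Ironvale.
Rania holds 100% of Corven, so Rania controls Corven.
Rania holds 88% of Larkspur, so Rania controls Larkspur.
No other company's threshold is met.
Rania controls 3 companies.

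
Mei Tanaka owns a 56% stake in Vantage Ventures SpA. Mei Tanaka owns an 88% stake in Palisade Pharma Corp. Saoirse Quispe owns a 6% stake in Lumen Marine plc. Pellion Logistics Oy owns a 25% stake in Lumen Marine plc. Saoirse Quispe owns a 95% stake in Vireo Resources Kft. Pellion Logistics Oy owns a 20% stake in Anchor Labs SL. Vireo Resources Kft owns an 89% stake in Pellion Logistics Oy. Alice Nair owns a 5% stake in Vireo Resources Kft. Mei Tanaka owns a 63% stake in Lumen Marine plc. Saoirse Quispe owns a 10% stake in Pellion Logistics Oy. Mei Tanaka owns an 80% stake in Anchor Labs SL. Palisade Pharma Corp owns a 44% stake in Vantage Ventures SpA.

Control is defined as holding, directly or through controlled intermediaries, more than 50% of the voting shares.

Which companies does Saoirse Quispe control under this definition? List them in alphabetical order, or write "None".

Pellion Logistics Oy, Vireo Resources Kft

Saoirse holds 95% of Vireo, so Saoirse controls Vireo.
Vireo and Saoirse together hold 89% + 10% = 99% of Pellion, so Saoirse controls Pellion.
No other company's threshold is met.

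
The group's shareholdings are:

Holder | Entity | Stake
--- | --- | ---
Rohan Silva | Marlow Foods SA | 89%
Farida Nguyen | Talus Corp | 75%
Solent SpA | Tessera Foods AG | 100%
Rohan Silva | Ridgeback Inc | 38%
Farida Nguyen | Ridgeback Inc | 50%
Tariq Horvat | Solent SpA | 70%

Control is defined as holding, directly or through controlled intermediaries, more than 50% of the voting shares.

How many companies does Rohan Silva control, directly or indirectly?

Rohan holds 89% of Marlow, so Rohan controls Marlow.
No other company's threshold is met.
Rohan controls 1 company.

1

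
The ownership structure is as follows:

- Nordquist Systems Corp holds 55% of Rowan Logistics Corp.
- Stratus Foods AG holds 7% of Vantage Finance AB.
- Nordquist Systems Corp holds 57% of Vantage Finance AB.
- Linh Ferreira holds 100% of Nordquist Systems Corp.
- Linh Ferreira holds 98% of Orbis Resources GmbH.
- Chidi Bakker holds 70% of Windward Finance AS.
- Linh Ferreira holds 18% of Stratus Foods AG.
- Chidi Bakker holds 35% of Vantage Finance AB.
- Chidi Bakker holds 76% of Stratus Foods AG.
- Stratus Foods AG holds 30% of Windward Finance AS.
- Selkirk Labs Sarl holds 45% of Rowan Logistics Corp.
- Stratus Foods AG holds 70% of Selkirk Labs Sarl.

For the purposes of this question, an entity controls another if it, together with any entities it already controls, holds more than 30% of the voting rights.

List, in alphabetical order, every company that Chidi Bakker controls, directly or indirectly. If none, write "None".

Rowan Logistics Corp, Selkirk Labs Sarl, Stratus Foods AG, Vantage Finance AB, Windward Finance AS

Chidi holds 76% of Stratus, so Chidi controls Stratus.
Chidi and Stratus together hold 35% + 7% = 42% of Vantage, so Chidi controls Vantage.
Stratus holds 70% of Selkirk, so Chidi controls Selkirk.
Selkirk holds 45% of Rowan, so Chidi controls Rowan.
Stratus and Chidi together hold 30% + 70% = 100% of Windward, so Chidi controls Windward.
No other company's threshold is met.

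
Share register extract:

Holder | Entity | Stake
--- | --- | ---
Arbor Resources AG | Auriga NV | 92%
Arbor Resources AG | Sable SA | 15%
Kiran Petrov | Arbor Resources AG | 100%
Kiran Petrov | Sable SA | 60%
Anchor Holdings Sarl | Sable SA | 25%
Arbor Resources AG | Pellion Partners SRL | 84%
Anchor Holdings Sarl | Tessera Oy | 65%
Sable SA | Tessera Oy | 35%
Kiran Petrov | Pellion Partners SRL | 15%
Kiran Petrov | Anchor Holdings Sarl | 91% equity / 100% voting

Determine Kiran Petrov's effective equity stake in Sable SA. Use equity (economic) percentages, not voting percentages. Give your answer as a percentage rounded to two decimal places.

97.75%

Kiran reaches Sable along 3 paths.
Via Arbor: 100% × 15% = 15%.
Via Anchor: 91% × 25% = 22.75%.
Direct stake: 60% = 60%.
Total: 15% + 22.75% + 60% = 97.75%.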